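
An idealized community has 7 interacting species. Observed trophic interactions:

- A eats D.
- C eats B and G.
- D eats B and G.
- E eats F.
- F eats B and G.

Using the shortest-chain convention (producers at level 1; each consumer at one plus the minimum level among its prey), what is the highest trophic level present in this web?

3

Producers (level 1): B, G.
Following each consumer down to its lowest-level prey: B → D → A (levels 1 through 3).
All prey of A (D 2) are at level 2 or above, so A is at level 1 + 2 = 3.
Every consumer has at least one prey at level 2 or below, so none exceeds level 3.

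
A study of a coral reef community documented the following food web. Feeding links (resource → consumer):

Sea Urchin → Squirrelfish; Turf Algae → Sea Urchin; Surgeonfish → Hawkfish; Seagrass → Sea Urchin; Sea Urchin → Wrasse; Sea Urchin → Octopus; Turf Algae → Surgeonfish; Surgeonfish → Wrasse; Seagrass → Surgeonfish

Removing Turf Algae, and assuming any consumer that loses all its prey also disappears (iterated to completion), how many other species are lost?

0

Remove Turf Algae.
Every predator of it retains at least one other prey: Sea Urchin still has Seagrass; Surgeonfish still has Seagrass.
No consumer loses all prey, so no secondary extinctions occur.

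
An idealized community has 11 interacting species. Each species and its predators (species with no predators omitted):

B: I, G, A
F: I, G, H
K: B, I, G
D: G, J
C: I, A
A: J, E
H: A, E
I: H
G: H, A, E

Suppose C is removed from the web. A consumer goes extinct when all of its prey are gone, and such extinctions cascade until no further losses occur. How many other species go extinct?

Remove C.
Every predator of it retains at least one other prey: I still has F, K, B; A still has B, G, H.
No consumer loses all prey, so no secondary extinctions occur.

0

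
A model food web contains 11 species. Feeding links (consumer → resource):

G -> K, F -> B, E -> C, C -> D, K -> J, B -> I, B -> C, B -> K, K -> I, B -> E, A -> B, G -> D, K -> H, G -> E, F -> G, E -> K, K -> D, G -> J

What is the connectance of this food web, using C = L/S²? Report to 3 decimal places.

C = 0.149

The web has S = 11 species and L = 18 feeding links.
C = L / S² = 18 / 121 = 0.1488 ≈ 0.149.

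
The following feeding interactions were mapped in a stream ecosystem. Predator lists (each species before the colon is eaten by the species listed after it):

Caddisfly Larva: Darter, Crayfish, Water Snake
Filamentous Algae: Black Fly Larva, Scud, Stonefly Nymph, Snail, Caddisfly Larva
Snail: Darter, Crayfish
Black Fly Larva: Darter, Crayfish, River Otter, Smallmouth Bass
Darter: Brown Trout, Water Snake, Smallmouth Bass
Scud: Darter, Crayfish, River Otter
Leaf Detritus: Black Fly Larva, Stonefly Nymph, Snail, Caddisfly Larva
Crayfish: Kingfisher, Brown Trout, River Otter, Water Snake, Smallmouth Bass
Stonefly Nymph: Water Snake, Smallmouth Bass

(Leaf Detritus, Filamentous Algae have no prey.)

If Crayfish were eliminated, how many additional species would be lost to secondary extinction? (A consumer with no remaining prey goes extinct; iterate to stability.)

Remove Crayfish.
Round 1: Kingfisher (all prey gone) → extinct.
No further losses. Total secondary extinctions: 1.

1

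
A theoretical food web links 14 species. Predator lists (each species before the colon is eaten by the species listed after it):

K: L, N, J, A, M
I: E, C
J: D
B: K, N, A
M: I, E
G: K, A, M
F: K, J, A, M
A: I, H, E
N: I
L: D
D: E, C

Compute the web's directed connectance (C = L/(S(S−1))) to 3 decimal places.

C = 0.148

The web has S = 14 species and L = 27 feeding links.
C = L / (S(S−1)) = 27 / 182 = 0.1484 ≈ 0.148.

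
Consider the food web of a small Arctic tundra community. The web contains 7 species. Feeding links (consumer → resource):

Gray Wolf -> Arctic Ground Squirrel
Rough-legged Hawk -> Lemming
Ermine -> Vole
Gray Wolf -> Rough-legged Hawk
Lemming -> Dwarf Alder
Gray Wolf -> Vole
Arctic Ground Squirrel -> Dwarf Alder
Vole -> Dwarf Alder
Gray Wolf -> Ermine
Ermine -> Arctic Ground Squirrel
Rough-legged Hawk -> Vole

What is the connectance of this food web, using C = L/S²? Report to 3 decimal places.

The web has S = 7 species and L = 11 feeding links.
C = L / S² = 11 / 49 = 0.2245 ≈ 0.224.

C = 0.224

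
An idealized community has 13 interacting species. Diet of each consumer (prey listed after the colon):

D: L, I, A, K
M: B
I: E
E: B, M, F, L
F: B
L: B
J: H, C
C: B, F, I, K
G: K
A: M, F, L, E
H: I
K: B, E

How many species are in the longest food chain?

6 species

One longest chain: B → M → E → I → H → J.
It has 6 species and 5 links.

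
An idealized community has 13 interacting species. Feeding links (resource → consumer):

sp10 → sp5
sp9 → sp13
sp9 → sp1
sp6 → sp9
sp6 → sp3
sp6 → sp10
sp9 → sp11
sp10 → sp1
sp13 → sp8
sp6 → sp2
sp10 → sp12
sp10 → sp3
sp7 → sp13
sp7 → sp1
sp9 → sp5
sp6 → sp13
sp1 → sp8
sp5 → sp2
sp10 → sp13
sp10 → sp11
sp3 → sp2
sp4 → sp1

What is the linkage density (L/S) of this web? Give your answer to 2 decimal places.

There are L = 22 links among S = 13 species.
L/S = 22/13 = 1.6923 ≈ 1.69.

L/S = 1.69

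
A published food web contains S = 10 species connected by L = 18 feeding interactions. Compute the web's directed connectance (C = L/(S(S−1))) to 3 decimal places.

C = 0.200

The web has S = 10 species and L = 18 feeding links.
C = L / (S(S−1)) = 18 / 90 = 0.2000 ≈ 0.200.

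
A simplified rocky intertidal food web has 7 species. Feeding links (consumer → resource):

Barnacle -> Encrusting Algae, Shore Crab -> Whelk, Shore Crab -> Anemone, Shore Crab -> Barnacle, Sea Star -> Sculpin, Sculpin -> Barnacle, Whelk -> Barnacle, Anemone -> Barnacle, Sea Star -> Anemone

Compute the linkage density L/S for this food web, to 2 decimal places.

There are L = 9 links among S = 7 species.
L/S = 9/7 = 1.2857 ≈ 1.29.

L/S = 1.29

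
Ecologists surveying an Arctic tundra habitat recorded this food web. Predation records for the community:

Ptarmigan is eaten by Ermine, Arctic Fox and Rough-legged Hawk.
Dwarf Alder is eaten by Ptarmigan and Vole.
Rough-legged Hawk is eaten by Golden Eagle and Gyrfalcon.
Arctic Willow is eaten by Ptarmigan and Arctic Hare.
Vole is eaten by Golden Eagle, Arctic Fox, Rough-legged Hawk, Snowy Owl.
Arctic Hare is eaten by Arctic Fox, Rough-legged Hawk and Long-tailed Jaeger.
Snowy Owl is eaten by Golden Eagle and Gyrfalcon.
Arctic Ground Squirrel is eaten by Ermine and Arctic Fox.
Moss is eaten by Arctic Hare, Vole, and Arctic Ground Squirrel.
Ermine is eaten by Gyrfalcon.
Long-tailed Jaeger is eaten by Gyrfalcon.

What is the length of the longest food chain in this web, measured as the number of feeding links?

3 links

One longest chain: Moss → Vole → Snowy Owl → Golden Eagle.
It has 4 species and 3 links.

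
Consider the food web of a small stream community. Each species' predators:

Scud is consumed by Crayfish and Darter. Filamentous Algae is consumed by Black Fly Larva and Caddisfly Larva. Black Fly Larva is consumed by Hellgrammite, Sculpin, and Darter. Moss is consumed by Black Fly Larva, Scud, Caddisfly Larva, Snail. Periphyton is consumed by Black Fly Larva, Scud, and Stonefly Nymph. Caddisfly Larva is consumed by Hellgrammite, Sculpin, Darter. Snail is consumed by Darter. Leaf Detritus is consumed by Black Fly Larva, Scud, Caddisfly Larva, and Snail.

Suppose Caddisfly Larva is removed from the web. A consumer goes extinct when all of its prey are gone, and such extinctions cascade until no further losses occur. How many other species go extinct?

Remove Caddisfly Larva.
Every predator of it retains at least one other prey: Sculpin still has Black Fly Larva; Darter still has Scud, Black Fly Larva, Snail; Hellgrammite still has Black Fly Larva.
No consumer loses all prey, so no secondary extinctions occur.

0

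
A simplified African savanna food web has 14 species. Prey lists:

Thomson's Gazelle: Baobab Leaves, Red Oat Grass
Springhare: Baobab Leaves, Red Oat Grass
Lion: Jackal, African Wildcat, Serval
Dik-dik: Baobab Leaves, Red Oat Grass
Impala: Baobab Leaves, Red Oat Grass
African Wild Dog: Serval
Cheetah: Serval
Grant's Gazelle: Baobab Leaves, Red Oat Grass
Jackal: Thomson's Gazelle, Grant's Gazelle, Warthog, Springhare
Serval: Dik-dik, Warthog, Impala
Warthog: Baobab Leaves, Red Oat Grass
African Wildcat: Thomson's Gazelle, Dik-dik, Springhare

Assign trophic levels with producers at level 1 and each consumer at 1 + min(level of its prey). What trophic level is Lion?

Baobab Leaves is a producer → level 1.
Thomson's Gazelle eats Baobab Leaves → level 2.
Jackal eats Thomson's Gazelle → level 3.
Lion eats Jackal → level 4.
No prey of Lion is below level 3, so 4 is the minimum.

Trophic level 4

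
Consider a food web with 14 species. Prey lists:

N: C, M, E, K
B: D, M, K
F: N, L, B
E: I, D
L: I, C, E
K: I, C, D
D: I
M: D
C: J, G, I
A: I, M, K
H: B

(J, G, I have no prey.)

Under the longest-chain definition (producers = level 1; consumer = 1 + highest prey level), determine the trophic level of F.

I is a producer → level 1.
D eats I → level 2.
M eats D → level 3.
N eats M (level 3); other prey at levels: C 2, E 3, K 3 → level 4.
F eats N (level 4); other prey at levels: L 4, B 4 → level 5.

Trophic level 5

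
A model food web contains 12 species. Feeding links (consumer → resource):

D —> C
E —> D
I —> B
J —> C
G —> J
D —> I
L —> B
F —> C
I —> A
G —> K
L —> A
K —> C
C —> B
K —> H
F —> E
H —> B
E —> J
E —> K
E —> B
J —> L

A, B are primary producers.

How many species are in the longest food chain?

One longest chain: B → C → J → E → F.
It has 5 species and 4 links.

5 species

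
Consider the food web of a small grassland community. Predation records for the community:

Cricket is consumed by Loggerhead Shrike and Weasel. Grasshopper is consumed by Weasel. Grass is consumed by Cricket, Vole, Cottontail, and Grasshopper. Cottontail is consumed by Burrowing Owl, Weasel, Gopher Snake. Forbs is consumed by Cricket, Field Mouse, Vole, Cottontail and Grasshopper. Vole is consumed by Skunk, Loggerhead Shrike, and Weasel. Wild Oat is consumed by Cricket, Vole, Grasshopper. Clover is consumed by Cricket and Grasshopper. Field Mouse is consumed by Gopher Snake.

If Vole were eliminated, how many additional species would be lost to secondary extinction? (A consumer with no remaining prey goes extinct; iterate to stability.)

1

Remove Vole.
Round 1: Skunk (all prey gone) → extinct.
No further losses. Total secondary extinctions: 1.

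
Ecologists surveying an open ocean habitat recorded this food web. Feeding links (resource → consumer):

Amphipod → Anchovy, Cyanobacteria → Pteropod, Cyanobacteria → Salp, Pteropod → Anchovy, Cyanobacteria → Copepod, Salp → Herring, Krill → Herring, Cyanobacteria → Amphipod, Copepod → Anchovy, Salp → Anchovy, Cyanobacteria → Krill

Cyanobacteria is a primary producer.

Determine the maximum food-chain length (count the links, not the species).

2 links

One longest chain: Cyanobacteria → Amphipod → Anchovy.
It has 3 species and 2 links.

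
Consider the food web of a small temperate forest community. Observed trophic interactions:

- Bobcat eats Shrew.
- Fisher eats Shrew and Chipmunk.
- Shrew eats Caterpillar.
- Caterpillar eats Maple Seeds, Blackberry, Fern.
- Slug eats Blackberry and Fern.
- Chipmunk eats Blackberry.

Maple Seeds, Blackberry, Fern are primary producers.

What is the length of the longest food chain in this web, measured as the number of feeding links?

3 links

One longest chain: Maple Seeds → Caterpillar → Shrew → Bobcat.
It has 4 species and 3 links.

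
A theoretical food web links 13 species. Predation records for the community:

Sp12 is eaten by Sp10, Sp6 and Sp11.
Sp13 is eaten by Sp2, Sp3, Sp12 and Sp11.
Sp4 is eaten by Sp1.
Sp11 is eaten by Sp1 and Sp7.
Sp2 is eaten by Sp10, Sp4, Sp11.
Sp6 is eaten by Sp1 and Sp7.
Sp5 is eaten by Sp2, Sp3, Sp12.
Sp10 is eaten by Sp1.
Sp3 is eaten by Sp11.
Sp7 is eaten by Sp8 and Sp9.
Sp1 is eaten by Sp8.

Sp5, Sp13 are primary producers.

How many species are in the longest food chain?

One longest chain: Sp5 → Sp12 → Sp11 → Sp7 → Sp8.
It has 5 species and 4 links.

5 species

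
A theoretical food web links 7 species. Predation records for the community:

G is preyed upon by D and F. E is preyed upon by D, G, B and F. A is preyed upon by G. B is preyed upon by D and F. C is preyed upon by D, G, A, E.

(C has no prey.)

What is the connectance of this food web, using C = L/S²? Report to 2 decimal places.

C = 0.27

The web has S = 7 species and L = 13 feeding links.
C = L / S² = 13 / 49 = 0.2653 ≈ 0.27.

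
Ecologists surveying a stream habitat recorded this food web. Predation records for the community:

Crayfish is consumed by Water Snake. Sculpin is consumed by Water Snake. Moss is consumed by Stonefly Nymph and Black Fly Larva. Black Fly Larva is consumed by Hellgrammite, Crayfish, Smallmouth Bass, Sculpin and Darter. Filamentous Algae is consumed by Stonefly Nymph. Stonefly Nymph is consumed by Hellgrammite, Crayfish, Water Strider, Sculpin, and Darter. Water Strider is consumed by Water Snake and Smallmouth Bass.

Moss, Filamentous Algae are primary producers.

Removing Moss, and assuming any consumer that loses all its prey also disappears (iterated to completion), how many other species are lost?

Remove Moss.
Round 1: Black Fly Larva (all prey gone) → extinct.
No further losses. Total secondary extinctions: 1.

1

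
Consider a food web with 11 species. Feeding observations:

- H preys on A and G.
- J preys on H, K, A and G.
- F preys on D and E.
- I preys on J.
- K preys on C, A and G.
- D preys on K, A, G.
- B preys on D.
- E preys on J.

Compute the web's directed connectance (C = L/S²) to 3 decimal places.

The web has S = 11 species and L = 17 feeding links.
C = L / S² = 17 / 121 = 0.1405 ≈ 0.140.

C = 0.140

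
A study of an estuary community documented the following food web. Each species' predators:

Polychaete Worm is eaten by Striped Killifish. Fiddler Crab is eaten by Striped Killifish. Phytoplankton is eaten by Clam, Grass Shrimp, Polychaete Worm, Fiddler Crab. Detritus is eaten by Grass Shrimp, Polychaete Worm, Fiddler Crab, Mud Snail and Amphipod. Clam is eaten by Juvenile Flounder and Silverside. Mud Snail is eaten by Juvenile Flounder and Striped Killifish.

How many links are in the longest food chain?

2 links

One longest chain: Phytoplankton → Clam → Silverside.
It has 3 species and 2 links.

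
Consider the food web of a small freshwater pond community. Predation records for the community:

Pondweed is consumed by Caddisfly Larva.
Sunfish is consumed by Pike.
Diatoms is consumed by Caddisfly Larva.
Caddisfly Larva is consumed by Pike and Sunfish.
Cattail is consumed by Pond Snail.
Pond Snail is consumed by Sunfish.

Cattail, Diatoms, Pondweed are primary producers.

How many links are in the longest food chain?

3 links

One longest chain: Diatoms → Caddisfly Larva → Sunfish → Pike.
It has 4 species and 3 links.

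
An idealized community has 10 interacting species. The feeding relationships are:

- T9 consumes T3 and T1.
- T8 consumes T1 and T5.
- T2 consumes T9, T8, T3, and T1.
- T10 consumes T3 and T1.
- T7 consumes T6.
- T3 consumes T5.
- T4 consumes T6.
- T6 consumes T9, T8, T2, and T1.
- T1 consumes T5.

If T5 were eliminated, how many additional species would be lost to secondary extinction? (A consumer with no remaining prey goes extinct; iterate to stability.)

Remove T5.
Round 1: T1 (all prey gone), T3 (all prey gone) → extinct.
Round 2: T9 (all prey gone), T8 (all prey gone), T10 (all prey gone) → extinct.
Round 3: T2 (all prey gone) → extinct.
Round 4: T6 (all prey gone) → extinct.
Round 5: T7 (all prey gone), T4 (all prey gone) → extinct.
No further losses. Total secondary extinctions: 9.

9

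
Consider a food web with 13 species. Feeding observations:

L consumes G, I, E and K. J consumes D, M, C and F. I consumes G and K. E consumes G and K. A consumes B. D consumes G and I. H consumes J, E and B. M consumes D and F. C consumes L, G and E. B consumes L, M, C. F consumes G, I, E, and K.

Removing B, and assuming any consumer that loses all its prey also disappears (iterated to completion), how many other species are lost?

1

Remove B.
Round 1: A (all prey gone) → extinct.
No further losses. Total secondary extinctions: 1.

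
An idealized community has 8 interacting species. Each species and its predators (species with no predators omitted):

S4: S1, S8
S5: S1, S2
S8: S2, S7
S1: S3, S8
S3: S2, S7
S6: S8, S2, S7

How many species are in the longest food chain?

One longest chain: S5 → S1 → S3 → S2.
It has 4 species and 3 links.

4 species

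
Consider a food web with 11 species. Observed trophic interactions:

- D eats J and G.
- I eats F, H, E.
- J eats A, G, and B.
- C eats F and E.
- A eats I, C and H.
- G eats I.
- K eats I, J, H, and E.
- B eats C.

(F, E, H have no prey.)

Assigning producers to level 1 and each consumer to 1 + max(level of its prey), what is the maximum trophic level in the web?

5

Producers (level 1): F, E, H.
F → C → B → J → K gives K level 5.
No species has a prey at level 5, so no species reaches level 6.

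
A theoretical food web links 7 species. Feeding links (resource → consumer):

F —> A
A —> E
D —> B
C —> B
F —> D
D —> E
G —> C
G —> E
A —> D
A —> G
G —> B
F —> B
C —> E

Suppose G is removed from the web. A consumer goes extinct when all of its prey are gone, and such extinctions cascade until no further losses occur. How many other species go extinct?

Remove G.
Round 1: C (all prey gone) → extinct.
No further losses. Total secondary extinctions: 1.

1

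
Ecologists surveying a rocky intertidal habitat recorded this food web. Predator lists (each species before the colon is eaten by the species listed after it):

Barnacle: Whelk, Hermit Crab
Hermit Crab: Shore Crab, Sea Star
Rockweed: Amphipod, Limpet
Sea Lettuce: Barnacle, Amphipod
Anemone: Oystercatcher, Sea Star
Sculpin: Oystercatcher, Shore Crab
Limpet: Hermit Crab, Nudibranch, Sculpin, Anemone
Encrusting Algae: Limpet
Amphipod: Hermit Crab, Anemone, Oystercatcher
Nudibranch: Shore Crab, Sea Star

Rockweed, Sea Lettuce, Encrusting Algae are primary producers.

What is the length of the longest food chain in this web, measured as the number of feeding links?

3 links

One longest chain: Rockweed → Limpet → Sculpin → Oystercatcher.
It has 4 species and 3 links.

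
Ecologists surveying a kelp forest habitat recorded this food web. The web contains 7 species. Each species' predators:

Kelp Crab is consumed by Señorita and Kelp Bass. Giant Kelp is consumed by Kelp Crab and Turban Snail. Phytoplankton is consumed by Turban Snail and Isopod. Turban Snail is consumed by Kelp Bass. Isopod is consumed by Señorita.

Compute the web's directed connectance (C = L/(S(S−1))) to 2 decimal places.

C = 0.19

The web has S = 7 species and L = 8 feeding links.
C = L / (S(S−1)) = 8 / 42 = 0.1905 ≈ 0.19.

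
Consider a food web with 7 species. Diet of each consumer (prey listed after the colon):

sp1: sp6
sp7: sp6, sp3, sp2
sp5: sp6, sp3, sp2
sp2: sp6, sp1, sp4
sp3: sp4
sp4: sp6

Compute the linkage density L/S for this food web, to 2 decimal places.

There are L = 12 links among S = 7 species.
L/S = 12/7 = 1.7143 ≈ 1.71.

L/S = 1.71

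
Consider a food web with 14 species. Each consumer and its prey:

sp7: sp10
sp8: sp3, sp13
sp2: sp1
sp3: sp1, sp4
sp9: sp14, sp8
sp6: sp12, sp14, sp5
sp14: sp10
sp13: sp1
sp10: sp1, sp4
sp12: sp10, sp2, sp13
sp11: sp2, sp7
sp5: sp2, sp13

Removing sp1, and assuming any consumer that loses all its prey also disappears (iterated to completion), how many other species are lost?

Remove sp1.
Round 1: sp2 (all prey gone), sp13 (all prey gone) → extinct.
Round 2: sp5 (all prey gone) → extinct.
No further losses. Total secondary extinctions: 3.

3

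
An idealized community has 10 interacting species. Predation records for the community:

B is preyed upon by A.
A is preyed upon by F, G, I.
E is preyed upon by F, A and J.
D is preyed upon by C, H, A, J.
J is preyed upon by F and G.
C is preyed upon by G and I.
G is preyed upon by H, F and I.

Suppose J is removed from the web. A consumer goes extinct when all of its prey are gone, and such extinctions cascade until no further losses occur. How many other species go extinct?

0

Remove J.
Every predator of it retains at least one other prey: G still has A, C; F still has E, A, G.
No consumer loses all prey, so no secondary extinctions occur.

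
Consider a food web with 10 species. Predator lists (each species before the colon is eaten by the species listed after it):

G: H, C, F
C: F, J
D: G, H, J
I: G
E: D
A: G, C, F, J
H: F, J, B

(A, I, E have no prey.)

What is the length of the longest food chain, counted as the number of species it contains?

5 species

One longest chain: E → D → G → H → F.
It has 5 species and 4 links.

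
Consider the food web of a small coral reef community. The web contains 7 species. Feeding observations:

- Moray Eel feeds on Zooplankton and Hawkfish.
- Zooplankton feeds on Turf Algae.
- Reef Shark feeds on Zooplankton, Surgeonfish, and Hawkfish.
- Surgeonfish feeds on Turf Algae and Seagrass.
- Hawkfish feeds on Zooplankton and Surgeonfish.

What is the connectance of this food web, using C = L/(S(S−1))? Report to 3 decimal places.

The web has S = 7 species and L = 10 feeding links.
C = L / (S(S−1)) = 10 / 42 = 0.2381 ≈ 0.238.

C = 0.238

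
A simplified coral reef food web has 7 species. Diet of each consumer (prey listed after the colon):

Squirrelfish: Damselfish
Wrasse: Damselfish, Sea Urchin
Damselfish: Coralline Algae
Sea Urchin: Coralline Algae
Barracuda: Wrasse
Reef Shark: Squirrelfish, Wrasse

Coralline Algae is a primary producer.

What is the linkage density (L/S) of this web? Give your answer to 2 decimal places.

L/S = 1.14

There are L = 8 links among S = 7 species.
L/S = 8/7 = 1.1429 ≈ 1.14.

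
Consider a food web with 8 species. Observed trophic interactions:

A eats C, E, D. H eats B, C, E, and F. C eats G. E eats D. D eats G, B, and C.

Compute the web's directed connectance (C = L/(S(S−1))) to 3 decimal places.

The web has S = 8 species and L = 12 feeding links.
C = L / (S(S−1)) = 12 / 56 = 0.2143 ≈ 0.214.

C = 0.214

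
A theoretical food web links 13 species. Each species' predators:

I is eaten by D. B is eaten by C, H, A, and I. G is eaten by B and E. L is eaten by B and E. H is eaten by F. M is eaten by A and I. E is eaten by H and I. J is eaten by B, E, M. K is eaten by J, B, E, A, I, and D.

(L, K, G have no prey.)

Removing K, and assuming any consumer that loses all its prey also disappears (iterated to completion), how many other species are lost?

Remove K.
Round 1: J (all prey gone) → extinct.
Round 2: M (all prey gone) → extinct.
No further losses. Total secondary extinctions: 2.

2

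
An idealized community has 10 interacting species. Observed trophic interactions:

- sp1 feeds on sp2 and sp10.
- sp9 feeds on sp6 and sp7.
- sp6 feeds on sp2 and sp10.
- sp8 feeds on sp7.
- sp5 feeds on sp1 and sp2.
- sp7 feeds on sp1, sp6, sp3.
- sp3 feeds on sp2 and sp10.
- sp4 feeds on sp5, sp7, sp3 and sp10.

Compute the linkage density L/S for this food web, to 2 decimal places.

There are L = 18 links among S = 10 species.
L/S = 18/10 = 1.8000 ≈ 1.80.

L/S = 1.80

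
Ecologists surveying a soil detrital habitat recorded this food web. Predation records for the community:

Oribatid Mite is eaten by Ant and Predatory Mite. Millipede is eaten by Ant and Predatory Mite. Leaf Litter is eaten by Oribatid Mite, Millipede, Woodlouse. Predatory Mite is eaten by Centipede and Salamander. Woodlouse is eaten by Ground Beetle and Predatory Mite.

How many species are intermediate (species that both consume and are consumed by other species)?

Intermediate species (has both prey and predators): Oribatid Mite, Millipede, Woodlouse, Predatory Mite.
Count: 4.

4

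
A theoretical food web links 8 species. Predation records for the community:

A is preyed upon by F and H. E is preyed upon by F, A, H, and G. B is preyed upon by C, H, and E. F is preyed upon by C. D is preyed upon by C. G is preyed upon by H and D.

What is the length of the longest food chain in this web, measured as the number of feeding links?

One longest chain: B → E → G → D → C.
It has 5 species and 4 links.

4 links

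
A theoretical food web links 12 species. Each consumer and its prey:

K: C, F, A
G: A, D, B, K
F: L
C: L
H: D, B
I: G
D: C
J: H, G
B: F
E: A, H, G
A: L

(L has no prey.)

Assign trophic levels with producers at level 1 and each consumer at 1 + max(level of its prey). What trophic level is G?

L is a producer → level 1.
C eats L → level 2.
D eats C → level 3.
G eats D (level 3); other prey at levels: A 2, B 3, K 3 → level 4.

Trophic level 4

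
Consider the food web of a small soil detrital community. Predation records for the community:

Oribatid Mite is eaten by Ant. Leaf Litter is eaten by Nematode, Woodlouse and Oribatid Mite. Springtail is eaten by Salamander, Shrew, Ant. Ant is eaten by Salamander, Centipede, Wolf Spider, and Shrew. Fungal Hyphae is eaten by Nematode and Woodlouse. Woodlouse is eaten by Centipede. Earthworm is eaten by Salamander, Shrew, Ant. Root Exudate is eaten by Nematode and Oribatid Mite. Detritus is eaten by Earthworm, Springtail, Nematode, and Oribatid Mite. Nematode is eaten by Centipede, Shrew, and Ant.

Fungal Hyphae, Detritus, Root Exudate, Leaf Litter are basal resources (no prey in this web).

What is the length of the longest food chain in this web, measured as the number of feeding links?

3 links

One longest chain: Fungal Hyphae → Nematode → Ant → Wolf Spider.
It has 4 species and 3 links.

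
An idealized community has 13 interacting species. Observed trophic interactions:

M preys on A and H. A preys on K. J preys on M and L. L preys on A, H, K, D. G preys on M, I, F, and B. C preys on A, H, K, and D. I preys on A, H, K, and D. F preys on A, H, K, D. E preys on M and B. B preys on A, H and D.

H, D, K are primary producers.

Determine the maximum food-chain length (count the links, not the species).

One longest chain: K → A → M → J.
It has 4 species and 3 links.

3 links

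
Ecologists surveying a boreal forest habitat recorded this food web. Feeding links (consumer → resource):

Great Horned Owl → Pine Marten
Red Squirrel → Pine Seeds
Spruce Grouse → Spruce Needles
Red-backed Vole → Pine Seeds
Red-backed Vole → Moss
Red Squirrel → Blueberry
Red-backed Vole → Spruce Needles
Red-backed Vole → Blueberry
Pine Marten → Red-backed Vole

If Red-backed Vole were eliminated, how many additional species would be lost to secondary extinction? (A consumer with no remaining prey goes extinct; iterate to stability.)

Remove Red-backed Vole.
Round 1: Pine Marten (all prey gone) → extinct.
Round 2: Great Horned Owl (all prey gone) → extinct.
No further losses. Total secondary extinctions: 2.

2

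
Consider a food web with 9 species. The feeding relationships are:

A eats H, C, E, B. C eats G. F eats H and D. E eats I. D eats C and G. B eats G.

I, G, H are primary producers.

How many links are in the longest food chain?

One longest chain: G → C → D → F.
It has 4 species and 3 links.

3 links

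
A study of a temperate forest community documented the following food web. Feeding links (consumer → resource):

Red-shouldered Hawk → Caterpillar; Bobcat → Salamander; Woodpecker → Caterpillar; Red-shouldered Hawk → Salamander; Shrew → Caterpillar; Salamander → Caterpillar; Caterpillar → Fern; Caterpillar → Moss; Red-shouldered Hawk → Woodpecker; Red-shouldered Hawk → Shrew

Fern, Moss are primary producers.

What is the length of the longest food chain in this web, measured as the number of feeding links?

One longest chain: Fern → Caterpillar → Woodpecker → Red-shouldered Hawk.
It has 4 species and 3 links.

3 links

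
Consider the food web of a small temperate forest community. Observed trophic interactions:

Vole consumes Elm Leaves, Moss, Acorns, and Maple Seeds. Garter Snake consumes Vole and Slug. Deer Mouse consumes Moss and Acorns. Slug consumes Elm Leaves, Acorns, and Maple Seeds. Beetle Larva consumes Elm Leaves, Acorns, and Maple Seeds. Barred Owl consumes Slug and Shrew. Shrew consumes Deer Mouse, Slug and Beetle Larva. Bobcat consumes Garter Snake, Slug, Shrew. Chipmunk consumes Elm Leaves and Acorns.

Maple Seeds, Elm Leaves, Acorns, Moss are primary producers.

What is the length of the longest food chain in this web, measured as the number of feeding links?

3 links

One longest chain: Acorns → Deer Mouse → Shrew → Barred Owl.
It has 4 species and 3 links.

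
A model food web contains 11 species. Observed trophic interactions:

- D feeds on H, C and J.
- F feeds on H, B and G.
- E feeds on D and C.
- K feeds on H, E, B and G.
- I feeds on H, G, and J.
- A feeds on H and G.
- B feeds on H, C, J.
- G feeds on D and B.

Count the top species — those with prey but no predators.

4

Top species (has prey, but nothing eats it): F, I, K, A.
Count: 4.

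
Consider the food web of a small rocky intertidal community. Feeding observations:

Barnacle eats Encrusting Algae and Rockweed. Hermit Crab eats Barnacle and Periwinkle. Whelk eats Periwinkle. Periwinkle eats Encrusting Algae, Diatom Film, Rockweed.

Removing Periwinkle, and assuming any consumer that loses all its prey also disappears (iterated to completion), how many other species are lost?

1

Remove Periwinkle.
Round 1: Whelk (all prey gone) → extinct.
No further losses. Total secondary extinctions: 1.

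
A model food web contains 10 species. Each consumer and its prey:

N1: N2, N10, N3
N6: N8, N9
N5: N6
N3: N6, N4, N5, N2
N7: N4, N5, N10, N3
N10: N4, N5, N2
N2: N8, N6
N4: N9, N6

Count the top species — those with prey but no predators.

Top species (has prey, but nothing eats it): N7, N1.
Count: 2.

2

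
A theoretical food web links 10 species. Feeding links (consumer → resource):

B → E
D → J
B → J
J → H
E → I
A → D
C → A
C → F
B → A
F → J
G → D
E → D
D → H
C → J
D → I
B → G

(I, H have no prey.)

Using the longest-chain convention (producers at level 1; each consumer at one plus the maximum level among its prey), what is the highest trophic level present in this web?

Producers (level 1): I, H.
H → J → D → G → B gives B level 5.
No species has a prey at level 5, so no species reaches level 6.

5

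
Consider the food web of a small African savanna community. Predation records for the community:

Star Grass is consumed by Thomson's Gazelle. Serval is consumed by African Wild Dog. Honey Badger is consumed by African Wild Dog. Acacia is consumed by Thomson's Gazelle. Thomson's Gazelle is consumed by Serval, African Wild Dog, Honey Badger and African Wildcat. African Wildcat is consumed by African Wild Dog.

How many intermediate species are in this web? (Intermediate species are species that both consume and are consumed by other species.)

Intermediate species (has both prey and predators): Thomson's Gazelle, African Wildcat, Honey Badger, Serval.
Count: 4.

4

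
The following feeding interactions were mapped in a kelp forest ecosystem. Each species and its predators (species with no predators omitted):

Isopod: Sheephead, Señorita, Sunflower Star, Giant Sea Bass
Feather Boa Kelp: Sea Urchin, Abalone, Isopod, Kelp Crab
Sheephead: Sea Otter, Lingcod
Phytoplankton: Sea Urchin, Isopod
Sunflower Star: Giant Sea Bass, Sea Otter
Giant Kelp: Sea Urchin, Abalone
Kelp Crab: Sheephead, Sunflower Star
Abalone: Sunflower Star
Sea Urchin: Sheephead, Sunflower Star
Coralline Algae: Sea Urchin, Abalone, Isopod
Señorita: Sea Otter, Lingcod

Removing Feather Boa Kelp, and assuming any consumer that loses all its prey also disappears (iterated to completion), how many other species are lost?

1

Remove Feather Boa Kelp.
Round 1: Kelp Crab (all prey gone) → extinct.
No further losses. Total secondary extinctions: 1.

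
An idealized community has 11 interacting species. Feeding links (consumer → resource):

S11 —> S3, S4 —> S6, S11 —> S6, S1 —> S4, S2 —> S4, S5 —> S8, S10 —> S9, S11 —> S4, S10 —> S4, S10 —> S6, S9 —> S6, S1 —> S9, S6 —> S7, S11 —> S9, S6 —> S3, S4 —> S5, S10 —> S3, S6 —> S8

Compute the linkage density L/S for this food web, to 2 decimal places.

L/S = 1.64

There are L = 18 links among S = 11 species.
L/S = 18/11 = 1.6364 ≈ 1.64.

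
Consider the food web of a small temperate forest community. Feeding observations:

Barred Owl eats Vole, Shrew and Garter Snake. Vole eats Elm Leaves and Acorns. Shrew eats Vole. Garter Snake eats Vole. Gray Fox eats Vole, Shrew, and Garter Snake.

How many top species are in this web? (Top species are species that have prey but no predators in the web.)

2

Top species (has prey, but nothing eats it): Barred Owl, Gray Fox.
Count: 2.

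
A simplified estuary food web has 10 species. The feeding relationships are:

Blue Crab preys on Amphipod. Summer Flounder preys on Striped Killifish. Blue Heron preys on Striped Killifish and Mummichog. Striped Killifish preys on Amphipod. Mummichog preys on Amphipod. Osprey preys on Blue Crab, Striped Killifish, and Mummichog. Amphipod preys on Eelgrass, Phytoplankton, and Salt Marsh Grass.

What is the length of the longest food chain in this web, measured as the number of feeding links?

3 links

One longest chain: Eelgrass → Amphipod → Striped Killifish → Blue Heron.
It has 4 species and 3 links.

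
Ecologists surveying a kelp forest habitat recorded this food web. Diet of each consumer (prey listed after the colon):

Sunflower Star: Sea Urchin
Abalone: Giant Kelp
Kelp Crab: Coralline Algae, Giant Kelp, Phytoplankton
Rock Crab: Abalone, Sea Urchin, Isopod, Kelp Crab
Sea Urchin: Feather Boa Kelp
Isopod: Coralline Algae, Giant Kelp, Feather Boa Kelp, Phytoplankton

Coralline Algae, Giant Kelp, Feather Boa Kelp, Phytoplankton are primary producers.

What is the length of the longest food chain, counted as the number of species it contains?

3 species

One longest chain: Feather Boa Kelp → Sea Urchin → Sunflower Star.
It has 3 species and 2 links.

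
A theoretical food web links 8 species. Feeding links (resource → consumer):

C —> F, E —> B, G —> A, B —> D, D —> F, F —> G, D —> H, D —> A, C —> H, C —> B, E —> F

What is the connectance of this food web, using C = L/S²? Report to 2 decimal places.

C = 0.17

The web has S = 8 species and L = 11 feeding links.
C = L / S² = 11 / 64 = 0.1719 ≈ 0.17.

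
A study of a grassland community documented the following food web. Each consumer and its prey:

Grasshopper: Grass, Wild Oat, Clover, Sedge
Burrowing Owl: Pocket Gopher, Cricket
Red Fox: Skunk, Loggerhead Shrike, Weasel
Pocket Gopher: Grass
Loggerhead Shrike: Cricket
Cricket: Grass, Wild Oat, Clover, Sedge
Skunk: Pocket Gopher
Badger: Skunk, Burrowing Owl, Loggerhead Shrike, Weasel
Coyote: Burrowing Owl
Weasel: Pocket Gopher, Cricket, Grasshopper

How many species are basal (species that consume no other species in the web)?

4

Basal species (no prey listed): Grass, Wild Oat, Clover, Sedge.
Count: 4.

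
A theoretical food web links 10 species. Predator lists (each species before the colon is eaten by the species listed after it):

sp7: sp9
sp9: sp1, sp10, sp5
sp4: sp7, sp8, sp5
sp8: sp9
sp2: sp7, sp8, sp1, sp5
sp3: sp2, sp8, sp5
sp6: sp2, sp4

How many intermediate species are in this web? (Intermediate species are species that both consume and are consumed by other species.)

5

Intermediate species (has both prey and predators): sp2, sp4, sp7, sp8, sp9.
Count: 5.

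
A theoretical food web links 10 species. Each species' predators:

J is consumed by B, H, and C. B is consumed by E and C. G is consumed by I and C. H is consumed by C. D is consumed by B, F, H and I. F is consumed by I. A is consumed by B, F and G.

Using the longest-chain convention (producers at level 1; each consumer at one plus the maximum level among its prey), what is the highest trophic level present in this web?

Producers (level 1): D, J, A.
D → F → I gives I level 3.
No species has a prey at level 3, so no species reaches level 4.

3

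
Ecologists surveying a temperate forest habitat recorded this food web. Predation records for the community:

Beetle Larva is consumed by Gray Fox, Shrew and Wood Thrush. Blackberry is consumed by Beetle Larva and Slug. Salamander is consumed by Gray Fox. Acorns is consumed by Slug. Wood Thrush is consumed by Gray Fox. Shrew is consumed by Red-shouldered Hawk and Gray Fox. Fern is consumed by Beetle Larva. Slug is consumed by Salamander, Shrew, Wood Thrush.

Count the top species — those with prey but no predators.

2

Top species (has prey, but nothing eats it): Gray Fox, Red-shouldered Hawk.
Count: 2.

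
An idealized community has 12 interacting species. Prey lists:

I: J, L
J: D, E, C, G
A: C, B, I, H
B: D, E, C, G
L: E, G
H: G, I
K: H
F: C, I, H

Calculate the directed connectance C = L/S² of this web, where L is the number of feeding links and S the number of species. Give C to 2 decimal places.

The web has S = 12 species and L = 22 feeding links.
C = L / S² = 22 / 144 = 0.1528 ≈ 0.15.

C = 0.15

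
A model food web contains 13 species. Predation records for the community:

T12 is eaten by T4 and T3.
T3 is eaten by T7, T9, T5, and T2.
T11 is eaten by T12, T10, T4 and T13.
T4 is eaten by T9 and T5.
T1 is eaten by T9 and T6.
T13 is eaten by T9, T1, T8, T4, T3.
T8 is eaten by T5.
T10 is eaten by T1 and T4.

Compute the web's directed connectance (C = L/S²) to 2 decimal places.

The web has S = 13 species and L = 22 feeding links.
C = L / S² = 22 / 169 = 0.1302 ≈ 0.13.

C = 0.13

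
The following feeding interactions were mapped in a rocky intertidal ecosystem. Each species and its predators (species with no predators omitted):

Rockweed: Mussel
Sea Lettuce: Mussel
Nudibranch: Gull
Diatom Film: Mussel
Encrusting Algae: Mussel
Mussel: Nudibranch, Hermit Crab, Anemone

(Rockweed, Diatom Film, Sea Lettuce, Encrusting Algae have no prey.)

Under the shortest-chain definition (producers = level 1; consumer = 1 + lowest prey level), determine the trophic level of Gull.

Trophic level 4

Rockweed is a producer → level 1.
Mussel eats Rockweed → level 2.
Nudibranch eats Mussel → level 3.
Gull eats Nudibranch → level 4.
No prey of Gull is below level 3, so 4 is the minimum.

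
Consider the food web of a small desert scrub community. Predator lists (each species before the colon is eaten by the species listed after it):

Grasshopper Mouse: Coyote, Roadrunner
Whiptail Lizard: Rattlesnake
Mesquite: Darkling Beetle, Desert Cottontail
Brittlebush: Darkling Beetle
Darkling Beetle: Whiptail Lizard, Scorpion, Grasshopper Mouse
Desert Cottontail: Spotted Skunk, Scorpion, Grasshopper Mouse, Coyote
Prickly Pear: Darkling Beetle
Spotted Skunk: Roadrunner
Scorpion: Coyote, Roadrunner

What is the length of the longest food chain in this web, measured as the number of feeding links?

3 links

One longest chain: Brittlebush → Darkling Beetle → Grasshopper Mouse → Coyote.
It has 4 species and 3 links.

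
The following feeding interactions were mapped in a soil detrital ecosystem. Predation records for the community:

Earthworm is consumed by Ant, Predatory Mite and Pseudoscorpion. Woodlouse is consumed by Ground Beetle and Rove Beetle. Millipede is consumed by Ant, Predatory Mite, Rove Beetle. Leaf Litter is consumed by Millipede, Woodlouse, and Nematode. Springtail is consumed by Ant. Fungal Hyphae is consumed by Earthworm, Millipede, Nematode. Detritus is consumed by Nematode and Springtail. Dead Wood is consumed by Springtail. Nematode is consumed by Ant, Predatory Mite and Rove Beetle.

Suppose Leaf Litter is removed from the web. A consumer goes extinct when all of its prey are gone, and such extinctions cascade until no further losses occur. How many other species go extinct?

Remove Leaf Litter.
Round 1: Woodlouse (all prey gone) → extinct.
Round 2: Ground Beetle (all prey gone) → extinct.
No further losses. Total secondary extinctions: 2.

2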